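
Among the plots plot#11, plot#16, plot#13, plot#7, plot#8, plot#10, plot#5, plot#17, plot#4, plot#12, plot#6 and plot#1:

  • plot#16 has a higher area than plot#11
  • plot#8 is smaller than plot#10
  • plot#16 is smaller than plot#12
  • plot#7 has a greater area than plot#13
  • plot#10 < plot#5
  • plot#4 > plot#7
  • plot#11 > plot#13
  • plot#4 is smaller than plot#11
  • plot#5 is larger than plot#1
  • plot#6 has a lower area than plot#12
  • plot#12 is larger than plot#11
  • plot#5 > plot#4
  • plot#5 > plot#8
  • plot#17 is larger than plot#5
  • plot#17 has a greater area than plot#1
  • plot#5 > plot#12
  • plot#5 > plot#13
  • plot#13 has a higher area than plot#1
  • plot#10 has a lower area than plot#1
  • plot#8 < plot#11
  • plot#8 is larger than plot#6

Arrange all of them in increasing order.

plot#6 < plot#8 < plot#10 < plot#1 < plot#13 < plot#7 < plot#4 < plot#11 < plot#16 < plot#12 < plot#5 < plot#17

Each adjacent pair is fixed by a given relation: plot#6 < plot#8; plot#8 < plot#10; plot#10 < plot#1; plot#1 < plot#13; plot#13 < plot#7; plot#7 < plot#4; plot#4 < plot#11; plot#11 < plot#16; plot#16 < plot#12; plot#12 < plot#5; plot#5 < plot#17. Chaining them end to end gives the full order.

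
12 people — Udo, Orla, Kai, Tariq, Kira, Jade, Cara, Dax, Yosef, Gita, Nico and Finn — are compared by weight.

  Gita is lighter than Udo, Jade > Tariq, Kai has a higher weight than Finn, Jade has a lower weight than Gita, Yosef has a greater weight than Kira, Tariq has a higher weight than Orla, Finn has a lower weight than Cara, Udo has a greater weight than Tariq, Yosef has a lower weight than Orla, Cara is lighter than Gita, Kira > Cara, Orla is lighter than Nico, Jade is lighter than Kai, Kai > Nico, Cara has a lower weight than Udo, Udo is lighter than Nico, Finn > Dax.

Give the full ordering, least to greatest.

Dax < Finn < Cara < Kira < Yosef < Orla < Tariq < Jade < Gita < Udo < Nico < Kai

Each adjacent pair is fixed by a given relation: Dax < Finn; Finn < Cara; Cara < Kira; Kira < Yosef; Yosef < Orla; Orla < Tariq; Tariq < Jade; Jade < Gita; Gita < Udo; Udo < Nico; Nico < Kai. Chaining them end to end gives the full order.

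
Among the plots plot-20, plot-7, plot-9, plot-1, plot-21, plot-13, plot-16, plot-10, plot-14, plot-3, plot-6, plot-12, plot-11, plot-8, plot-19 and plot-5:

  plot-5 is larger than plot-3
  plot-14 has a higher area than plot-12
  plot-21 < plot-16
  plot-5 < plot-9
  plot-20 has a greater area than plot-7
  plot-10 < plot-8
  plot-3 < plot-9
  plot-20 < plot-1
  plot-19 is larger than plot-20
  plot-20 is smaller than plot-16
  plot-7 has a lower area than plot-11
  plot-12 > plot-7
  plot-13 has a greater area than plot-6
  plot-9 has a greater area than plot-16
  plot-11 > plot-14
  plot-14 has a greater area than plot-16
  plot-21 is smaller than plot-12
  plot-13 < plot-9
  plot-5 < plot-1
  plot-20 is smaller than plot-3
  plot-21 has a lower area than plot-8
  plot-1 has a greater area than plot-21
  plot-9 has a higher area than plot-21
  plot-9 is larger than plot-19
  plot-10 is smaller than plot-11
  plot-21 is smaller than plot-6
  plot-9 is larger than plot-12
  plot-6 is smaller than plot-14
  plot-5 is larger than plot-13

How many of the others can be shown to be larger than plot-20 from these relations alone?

The elements the relations force above plot-20 are plot-16, plot-19, plot-3, plot-5, plot-14, plot-9, plot-1, plot-11 — no chain reaches any other.
That is 8.

8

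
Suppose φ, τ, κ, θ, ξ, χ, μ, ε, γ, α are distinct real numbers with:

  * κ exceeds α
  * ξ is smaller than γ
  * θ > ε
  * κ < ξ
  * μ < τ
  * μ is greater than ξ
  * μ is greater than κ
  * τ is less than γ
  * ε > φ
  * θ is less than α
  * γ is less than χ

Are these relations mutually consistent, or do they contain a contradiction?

consistent

The single ordering φ < ε < θ < α < κ < ξ < μ < τ < γ < χ satisfies every listed relation, so no contradiction arises.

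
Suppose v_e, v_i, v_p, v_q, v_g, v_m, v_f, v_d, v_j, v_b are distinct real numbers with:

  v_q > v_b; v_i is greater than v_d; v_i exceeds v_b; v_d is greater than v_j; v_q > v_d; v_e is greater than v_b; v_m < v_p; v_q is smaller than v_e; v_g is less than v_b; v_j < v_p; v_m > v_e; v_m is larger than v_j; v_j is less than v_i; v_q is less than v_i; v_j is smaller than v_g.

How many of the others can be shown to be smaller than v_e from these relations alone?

From v_e the given relations immediately reach v_b, v_q.
From those, v_g, v_d — 4 in total.
From those, v_j — 5 in total.
Nothing else is reachable below v_e; 5 in all.

5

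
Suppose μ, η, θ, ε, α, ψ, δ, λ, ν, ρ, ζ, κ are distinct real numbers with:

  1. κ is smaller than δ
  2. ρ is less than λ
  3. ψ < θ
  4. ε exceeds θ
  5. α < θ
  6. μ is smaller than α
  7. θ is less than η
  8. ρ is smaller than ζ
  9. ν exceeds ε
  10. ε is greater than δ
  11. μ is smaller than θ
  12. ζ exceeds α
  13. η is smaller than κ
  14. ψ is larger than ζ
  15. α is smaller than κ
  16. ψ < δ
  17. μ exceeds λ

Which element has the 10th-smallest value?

δ

Piecing the relations together gives one ordering: ρ < λ < μ < α < ζ < ψ < θ < η < κ < δ < ε < ν.
Counting 10 from the smallest end gives δ.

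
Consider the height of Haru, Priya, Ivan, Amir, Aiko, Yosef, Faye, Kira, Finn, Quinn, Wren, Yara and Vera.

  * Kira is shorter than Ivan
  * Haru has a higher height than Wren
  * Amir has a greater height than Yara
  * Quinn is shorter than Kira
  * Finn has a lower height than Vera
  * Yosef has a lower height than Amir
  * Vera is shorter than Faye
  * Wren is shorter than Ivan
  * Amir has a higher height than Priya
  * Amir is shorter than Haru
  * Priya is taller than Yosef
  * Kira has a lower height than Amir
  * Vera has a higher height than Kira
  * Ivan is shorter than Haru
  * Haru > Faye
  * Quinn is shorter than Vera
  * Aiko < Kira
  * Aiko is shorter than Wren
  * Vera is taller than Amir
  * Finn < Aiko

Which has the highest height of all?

Haru

Finn is not greatest since Finn < Aiko; Yosef is not greatest since Yosef < Priya; Aiko is not greatest since Aiko < Kira; Quinn is not greatest since Quinn < Vera; Priya is not greatest since Priya < Amir; Kira is not greatest since Kira < Amir; Yara is not greatest since Yara < Amir; Amir is not greatest since Amir < Vera; Wren is not greatest since Wren < Haru; Vera is not greatest since Vera < Faye; Ivan is not greatest since Ivan < Haru; Faye is not greatest since Faye < Haru.
Only Haru has nothing above it, so Haru is the highest height.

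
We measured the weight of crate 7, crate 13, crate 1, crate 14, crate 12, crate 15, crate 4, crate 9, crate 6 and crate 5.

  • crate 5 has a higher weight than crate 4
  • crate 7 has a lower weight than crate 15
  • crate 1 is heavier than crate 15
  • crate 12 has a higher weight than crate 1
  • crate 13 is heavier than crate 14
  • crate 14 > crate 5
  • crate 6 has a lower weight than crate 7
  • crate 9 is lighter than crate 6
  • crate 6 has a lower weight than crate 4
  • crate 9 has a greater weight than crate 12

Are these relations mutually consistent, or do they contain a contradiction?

inconsistent

We have crate 6 < crate 7 stated directly, yet also crate 7 < crate 15 < crate 1 < crate 12 < crate 9 < crate 6 by chaining the others — so crate 7 < crate 6. Contradiction.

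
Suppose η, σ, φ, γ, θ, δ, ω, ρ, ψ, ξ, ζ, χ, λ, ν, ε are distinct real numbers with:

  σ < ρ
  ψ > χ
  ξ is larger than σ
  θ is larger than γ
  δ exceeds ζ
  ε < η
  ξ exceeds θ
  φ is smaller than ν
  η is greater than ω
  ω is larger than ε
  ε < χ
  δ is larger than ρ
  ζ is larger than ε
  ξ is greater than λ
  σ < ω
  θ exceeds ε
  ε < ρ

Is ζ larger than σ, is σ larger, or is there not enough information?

undetermined

Following every chain through σ: above σ we get ξ, ω, ρ, δ, η.
ζ is not reached, and no chain runs the other way from ζ to σ.
So the given relations leave the order of σ and ζ undetermined.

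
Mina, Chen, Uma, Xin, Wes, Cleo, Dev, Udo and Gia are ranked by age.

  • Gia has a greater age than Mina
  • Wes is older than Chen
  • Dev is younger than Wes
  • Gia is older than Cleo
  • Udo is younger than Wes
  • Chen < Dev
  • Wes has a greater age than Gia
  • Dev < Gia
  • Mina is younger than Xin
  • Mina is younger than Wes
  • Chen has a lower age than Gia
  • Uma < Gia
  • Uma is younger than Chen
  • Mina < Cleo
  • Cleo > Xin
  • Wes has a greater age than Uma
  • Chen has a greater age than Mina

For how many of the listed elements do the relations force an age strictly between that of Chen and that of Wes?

Chaining upward from Chen reaches: Dev, Gia.
Chaining downward from Wes reaches: Udo, Uma, Mina, Xin, Dev, Cleo, Gia.
Strictly between Chen and Wes are those in both lists: Dev, Gia — 2 elements.

2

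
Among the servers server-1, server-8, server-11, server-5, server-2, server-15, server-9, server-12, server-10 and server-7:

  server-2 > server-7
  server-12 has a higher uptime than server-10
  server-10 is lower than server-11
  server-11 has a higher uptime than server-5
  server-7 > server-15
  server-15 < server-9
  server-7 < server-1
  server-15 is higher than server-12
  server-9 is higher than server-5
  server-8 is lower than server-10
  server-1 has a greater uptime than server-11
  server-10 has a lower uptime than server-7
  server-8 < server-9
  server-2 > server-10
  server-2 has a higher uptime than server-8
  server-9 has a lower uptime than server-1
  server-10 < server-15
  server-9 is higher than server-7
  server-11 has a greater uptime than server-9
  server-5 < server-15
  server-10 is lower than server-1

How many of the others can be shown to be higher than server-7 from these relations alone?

4

Directly above server-7: server-9, server-2, server-1.
One step further: server-11 (4 so far).
No other element is forced above server-7 by the given relations, so the count is 4.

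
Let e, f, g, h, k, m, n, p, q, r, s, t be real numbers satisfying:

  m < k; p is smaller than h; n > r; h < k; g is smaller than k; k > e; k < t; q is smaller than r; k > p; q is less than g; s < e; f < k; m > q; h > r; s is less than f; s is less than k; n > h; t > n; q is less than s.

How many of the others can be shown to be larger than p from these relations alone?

4

Directly above p: h, k.
One step further: n, t (4 so far).
Nothing else is reachable above p; 4 in all.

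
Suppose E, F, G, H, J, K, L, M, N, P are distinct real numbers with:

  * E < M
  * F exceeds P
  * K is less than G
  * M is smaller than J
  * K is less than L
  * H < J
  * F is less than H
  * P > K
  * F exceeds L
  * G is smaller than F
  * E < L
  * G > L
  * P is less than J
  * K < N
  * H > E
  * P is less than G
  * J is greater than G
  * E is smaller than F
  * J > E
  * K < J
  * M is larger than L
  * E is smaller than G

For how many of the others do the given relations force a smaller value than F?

5

Directly below F: E, L, P, G.
One step further: K (5 so far).
Nothing else is reachable below F; 5 in all.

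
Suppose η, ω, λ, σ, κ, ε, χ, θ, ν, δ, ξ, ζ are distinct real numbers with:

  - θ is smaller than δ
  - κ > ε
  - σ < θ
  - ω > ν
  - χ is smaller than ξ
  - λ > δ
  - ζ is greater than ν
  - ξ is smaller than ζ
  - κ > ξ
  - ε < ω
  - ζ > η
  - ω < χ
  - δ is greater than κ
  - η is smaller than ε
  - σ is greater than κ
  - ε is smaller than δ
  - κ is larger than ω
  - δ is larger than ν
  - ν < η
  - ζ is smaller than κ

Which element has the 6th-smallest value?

Chaining the given pairs: ν < η < ε < ω < χ < ξ < ζ < κ < σ < θ < δ < λ.
Counting 6 from the smallest end gives ξ.

ξ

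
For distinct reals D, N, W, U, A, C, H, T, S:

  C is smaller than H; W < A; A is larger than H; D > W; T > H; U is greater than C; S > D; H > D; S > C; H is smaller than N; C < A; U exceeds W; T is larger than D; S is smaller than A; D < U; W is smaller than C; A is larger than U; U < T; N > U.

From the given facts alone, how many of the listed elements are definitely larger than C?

The elements the relations force above C are U, H, S, T, N, A — no chain reaches any other.
That is 6.

6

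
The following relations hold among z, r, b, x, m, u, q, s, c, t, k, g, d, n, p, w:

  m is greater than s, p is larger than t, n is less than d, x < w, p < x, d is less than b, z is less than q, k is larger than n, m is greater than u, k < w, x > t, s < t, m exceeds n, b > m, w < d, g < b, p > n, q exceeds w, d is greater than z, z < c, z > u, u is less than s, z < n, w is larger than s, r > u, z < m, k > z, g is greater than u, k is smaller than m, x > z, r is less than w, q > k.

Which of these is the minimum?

Chaining upward from u: directly above it, s, g, z, r, m; then n, t, k, c, x, w, d, b, q; then p.
That covers every other element, and nothing is given below u, so u is the minimum.

u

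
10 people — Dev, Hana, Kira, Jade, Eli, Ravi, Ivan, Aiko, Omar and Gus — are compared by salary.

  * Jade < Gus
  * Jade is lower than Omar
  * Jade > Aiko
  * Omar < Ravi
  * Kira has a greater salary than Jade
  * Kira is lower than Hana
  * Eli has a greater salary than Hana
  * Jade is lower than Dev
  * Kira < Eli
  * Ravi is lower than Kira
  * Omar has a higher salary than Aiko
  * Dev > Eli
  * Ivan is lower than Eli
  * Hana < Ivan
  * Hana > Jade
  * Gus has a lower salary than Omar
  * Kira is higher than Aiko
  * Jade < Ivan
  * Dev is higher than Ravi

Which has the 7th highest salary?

Piecing the relations together gives one ordering: Aiko < Jade < Gus < Omar < Ravi < Kira < Hana < Ivan < Eli < Dev.
The 7th largest is Omar.

Omar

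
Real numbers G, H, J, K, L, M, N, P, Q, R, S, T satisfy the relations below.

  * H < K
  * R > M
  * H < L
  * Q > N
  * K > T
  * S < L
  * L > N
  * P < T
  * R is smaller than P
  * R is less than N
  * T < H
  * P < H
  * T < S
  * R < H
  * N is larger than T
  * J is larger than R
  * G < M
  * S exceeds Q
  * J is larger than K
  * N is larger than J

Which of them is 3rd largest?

Piecing the relations together gives one ordering: G < M < R < P < T < H < K < J < N < Q < S < L.
The 3rd largest is Q.

Q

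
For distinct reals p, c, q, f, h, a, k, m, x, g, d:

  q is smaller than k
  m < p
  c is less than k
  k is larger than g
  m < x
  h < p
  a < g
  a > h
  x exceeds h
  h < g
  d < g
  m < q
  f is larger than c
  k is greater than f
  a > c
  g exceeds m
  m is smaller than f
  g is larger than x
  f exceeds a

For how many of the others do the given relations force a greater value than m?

The elements the relations force above m are x, p, g, q, f, k — no chain reaches any other.
That is 6.

6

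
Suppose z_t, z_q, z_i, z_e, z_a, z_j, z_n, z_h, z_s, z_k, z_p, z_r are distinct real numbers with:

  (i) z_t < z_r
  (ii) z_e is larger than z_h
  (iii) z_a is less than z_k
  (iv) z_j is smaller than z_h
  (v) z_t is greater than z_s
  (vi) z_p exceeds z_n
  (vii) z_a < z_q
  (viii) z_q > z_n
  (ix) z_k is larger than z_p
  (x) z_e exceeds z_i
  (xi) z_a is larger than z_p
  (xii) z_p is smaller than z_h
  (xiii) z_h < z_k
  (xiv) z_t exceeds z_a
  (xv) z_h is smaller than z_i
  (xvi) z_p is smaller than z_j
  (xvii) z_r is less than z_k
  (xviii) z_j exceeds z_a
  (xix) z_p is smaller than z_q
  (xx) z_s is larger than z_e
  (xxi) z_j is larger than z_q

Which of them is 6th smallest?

z_h

The consecutive relations fix a unique order: z_n < z_p < z_a < z_q < z_j < z_h < z_i < z_e < z_s < z_t < z_r < z_k.
The 6th smallest is z_h.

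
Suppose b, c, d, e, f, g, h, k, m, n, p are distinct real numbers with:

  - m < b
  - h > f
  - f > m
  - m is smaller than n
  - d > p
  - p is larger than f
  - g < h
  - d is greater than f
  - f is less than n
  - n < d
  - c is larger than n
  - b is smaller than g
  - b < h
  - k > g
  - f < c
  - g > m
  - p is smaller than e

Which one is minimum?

m

Chaining upward from m: directly above it, b, f, g, n; then k, p, c, h, d; then e.
That covers every other element, and nothing is given below m, so m is the minimum.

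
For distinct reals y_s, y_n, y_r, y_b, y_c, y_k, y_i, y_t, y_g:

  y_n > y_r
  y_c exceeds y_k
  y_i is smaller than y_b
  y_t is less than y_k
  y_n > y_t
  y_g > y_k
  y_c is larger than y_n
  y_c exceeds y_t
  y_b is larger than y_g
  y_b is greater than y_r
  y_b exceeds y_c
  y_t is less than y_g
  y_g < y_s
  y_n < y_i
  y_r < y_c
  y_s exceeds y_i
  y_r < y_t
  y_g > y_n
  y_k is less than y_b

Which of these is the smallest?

y_t is not least since y_r < y_t; y_n is not least since y_r < y_n; y_k is not least since y_t < y_k; y_i is not least since y_n < y_i; y_c is not least since y_r < y_c; y_g is not least since y_t < y_g; y_b is not least since y_k < y_b; y_s is not least since y_g < y_s.
Only y_r has nothing below it, so y_r is the smallest.

y_r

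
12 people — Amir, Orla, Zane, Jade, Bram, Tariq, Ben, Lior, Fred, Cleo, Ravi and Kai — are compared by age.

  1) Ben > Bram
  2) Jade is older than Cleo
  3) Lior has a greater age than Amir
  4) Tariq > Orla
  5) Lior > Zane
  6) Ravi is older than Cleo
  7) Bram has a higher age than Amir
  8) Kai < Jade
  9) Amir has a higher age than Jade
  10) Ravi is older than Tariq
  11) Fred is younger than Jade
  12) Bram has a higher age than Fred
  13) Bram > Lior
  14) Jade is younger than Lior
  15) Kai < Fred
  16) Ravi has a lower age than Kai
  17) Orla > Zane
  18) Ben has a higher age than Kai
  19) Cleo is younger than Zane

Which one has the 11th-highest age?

Zane

The consecutive relations fix a unique order: Cleo < Zane < Orla < Tariq < Ravi < Kai < Fred < Jade < Amir < Lior < Bram < Ben.
Counting 11 from the largest end gives Zane.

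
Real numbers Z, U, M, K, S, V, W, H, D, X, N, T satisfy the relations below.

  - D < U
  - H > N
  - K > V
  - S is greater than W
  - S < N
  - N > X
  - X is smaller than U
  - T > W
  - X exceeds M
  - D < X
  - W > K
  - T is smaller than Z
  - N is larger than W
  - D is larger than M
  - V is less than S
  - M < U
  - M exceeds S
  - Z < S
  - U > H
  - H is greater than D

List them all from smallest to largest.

V < K < W < T < Z < S < M < D < X < N < H < U

The consecutive links are each given: V < K; K < W; W < T; T < Z; Z < S; S < M; M < D; D < X; X < N; N < H; H < U.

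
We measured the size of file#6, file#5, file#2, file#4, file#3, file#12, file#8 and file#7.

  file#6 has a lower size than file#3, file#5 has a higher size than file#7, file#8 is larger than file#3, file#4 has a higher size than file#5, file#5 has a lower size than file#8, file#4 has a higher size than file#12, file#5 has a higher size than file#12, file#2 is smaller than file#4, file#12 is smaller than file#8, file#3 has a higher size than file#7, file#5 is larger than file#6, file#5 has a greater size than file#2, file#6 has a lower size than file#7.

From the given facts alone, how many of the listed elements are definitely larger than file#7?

From file#7 the given relations immediately reach file#3, file#5.
From those, file#4, file#8 — 4 in total.
Nothing else is reachable above file#7; 4 in all.

4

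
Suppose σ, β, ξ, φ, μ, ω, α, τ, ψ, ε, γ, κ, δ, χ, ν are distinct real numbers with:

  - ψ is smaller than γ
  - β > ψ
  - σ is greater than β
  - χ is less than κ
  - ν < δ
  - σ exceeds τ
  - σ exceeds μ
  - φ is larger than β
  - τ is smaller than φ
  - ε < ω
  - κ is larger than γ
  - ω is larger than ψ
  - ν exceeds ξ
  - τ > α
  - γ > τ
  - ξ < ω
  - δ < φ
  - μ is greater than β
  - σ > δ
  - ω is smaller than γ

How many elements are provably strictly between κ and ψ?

2

Chaining upward from ψ reaches: β, μ, ω, γ, φ, σ.
Chaining downward from κ reaches: ξ, α, τ, ε, ω, χ, γ.
Strictly between ψ and κ are those in both lists: ω, γ — 2 elements.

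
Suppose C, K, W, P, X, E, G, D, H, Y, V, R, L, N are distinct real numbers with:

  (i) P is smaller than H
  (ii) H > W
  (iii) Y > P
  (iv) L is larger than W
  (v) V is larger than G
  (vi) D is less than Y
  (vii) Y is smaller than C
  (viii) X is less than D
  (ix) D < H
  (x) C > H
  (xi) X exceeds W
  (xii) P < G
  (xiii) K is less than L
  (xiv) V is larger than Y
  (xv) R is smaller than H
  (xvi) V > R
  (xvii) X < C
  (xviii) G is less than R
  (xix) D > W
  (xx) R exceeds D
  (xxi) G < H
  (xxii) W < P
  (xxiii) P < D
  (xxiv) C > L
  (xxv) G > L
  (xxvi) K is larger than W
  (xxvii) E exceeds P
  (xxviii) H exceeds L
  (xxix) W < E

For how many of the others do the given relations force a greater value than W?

12

From W the given relations immediately reach X, P, D, K, E, L, H.
From those, Y, G, R, C — 11 in total.
From those, V — 12 in total.
Nothing else is reachable above W; 12 in all.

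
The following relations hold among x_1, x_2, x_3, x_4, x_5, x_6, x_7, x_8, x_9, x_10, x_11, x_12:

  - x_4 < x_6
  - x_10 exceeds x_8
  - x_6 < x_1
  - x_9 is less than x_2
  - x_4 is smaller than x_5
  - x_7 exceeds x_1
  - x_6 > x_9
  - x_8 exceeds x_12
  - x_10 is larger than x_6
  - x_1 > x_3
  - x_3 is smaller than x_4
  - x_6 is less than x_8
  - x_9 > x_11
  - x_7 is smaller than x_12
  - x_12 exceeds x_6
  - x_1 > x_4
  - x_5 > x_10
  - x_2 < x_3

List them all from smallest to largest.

x_11 < x_9 < x_2 < x_3 < x_4 < x_6 < x_1 < x_7 < x_12 < x_8 < x_10 < x_5

Nothing is placed below x_11, so it is least; from there x_11 < x_9; x_9 < x_2; x_2 < x_3; x_3 < x_4; x_4 < x_6; x_6 < x_1; x_1 < x_7; x_7 < x_12; x_12 < x_8; x_8 < x_10; x_10 < x_5, each given directly.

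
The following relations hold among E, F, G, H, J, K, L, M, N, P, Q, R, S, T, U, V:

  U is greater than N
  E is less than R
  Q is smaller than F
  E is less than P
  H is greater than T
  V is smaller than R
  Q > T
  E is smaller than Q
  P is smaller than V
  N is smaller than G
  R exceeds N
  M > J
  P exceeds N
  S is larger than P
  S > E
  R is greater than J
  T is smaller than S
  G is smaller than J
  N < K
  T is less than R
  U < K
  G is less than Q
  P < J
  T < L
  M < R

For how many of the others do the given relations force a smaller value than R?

The elements the relations force below R are T, N, E, G, P, V, J, M — no chain reaches any other.
That is 8.

8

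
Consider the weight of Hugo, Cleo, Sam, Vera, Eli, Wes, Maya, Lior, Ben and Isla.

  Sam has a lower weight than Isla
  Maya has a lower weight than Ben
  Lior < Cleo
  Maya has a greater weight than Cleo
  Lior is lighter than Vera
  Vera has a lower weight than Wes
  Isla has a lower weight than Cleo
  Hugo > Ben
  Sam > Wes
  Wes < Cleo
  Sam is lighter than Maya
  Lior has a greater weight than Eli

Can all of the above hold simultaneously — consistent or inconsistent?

The single ordering Eli < Lior < Vera < Wes < Sam < Isla < Cleo < Maya < Ben < Hugo satisfies every listed relation, so no contradiction arises.

consistent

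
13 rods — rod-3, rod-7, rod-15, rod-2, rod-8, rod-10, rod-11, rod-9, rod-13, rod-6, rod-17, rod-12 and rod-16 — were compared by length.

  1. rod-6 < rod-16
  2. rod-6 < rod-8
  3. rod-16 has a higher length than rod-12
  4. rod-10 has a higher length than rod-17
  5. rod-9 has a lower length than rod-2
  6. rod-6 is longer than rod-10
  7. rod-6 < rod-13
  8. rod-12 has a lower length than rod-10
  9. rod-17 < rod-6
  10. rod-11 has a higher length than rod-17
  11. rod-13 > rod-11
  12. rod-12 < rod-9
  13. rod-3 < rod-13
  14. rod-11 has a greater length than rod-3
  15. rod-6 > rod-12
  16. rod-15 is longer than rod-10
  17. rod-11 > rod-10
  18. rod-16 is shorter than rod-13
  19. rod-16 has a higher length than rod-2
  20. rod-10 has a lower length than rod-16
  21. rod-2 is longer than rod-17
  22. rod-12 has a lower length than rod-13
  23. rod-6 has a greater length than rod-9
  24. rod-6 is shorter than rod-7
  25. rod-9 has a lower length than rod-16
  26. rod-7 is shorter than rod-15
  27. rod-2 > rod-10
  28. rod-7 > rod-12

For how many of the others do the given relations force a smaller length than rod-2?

The elements the relations force below rod-2 are rod-12, rod-17, rod-10, rod-9 — no chain reaches any other.
That is 4.

4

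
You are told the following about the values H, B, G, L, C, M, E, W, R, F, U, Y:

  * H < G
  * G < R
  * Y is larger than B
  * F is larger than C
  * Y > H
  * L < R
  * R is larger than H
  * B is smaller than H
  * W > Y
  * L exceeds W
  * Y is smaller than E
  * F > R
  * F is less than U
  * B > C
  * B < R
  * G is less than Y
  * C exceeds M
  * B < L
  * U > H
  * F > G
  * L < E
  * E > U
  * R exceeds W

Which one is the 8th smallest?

The consecutive relations fix a unique order: M < C < B < H < G < Y < W < L < R < F < U < E.
Counting 8 from the smallest end gives L.

L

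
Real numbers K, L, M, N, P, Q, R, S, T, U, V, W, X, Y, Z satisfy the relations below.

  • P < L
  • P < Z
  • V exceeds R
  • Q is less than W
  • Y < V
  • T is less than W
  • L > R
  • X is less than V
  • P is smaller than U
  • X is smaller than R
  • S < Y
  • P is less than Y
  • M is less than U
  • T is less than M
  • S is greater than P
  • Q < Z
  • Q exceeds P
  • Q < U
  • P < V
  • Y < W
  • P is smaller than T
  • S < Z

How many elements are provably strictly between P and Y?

1

Chaining upward from P reaches: Q, S, Z, T, M, L, V, U, W.
Chaining downward from Y reaches: S.
Strictly between P and Y are those in both lists: S — 1 element.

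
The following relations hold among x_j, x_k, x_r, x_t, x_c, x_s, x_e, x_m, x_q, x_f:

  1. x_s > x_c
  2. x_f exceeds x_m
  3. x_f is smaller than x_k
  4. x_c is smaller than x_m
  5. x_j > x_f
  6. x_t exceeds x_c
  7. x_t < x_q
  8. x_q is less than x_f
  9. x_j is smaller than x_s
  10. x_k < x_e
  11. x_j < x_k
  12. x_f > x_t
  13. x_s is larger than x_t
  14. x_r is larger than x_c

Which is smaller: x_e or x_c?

x_c

x_c < x_t < x_q < x_f < x_j < x_k < x_e, by transitivity through x_t, x_q, x_f, x_j, x_k.
So x_c < x_e; x_c is the smaller of the two.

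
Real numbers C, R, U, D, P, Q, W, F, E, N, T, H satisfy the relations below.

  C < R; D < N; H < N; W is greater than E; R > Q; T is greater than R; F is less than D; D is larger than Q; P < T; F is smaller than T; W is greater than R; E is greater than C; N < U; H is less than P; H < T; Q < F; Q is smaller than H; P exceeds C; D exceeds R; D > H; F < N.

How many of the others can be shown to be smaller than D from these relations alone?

Directly below D: Q, H, R, F.
One step further: C (5 so far).
No other element is forced below D by the given relations, so the count is 5.

5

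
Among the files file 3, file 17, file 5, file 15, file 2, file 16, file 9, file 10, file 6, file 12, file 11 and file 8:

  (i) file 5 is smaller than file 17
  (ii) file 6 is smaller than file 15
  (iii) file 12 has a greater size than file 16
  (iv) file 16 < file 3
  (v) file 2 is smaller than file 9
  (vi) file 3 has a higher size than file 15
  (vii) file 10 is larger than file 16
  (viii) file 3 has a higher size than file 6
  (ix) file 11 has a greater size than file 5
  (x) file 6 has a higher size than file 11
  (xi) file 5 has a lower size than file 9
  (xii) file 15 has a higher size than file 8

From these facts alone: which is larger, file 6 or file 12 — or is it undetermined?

undetermined

Following every chain through file 6: above file 6 we get file 15, file 3; below file 6 we get file 5, file 11.
file 12 is not reached, and no chain runs the other way from file 12 to file 6.
So the given relations leave the order of file 6 and file 12 undetermined.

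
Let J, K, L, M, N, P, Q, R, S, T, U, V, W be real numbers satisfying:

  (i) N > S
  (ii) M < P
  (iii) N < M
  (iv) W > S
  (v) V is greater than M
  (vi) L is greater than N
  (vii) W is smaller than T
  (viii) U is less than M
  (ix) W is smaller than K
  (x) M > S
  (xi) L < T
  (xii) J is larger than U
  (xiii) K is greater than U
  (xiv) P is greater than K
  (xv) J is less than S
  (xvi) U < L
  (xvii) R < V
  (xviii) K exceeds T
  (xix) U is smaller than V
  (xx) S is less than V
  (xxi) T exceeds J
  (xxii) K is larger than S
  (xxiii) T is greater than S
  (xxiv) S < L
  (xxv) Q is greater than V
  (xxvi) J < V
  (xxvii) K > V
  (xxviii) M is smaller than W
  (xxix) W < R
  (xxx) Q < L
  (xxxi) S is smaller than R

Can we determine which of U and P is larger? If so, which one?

The relevant relations are U < J; J < S; S < N; N < M; M < W; W < R; R < V; V < Q; Q < L; L < T; T < K; K < P.
Together: U < J < S < N < M < W < R < V < Q < L < T < K < P.
So P is larger.

P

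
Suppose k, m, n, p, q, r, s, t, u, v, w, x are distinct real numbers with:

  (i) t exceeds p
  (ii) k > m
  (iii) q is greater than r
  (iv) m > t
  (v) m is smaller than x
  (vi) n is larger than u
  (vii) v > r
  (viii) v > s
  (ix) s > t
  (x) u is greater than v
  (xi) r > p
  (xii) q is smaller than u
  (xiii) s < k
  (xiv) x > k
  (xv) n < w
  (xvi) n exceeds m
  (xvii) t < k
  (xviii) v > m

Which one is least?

Chaining upward from p: directly above it, r, t; then q, s, m, v, k; then u, n, x; then w.
That covers every other element, and nothing is given below p, so p is the least.

p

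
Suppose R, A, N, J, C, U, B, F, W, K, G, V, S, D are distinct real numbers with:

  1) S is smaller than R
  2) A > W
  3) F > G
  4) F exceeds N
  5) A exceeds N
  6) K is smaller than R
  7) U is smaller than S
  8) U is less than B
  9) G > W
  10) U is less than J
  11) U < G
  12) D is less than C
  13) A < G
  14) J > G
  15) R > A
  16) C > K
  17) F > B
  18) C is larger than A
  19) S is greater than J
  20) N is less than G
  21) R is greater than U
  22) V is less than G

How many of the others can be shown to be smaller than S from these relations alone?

Directly below S: U, J.
One step further: G (3 so far).
One step further: V, W, N, A (7 so far).
No other element is forced below S by the given relations, so the count is 7.

7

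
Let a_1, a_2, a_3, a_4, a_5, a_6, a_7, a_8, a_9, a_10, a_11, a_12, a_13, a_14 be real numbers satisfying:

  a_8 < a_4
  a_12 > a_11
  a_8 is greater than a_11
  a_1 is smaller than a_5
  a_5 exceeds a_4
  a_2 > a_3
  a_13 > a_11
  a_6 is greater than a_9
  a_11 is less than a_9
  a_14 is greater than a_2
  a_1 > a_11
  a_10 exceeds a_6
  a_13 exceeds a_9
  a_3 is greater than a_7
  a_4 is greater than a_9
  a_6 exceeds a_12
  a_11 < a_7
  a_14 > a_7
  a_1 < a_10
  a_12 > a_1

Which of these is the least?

a_7 is not least since a_11 < a_7; a_9 is not least since a_11 < a_9; a_1 is not least since a_11 < a_1; a_12 is not least since a_1 < a_12; a_8 is not least since a_11 < a_8; a_6 is not least since a_12 < a_6; a_3 is not least since a_7 < a_3; a_4 is not least since a_9 < a_4; a_13 is not least since a_11 < a_13; a_10 is not least since a_1 < a_10; a_5 is not least since a_4 < a_5; a_2 is not least since a_3 < a_2; a_14 is not least since a_2 < a_14.
Only a_11 has nothing below it, so a_11 is the least.

a_11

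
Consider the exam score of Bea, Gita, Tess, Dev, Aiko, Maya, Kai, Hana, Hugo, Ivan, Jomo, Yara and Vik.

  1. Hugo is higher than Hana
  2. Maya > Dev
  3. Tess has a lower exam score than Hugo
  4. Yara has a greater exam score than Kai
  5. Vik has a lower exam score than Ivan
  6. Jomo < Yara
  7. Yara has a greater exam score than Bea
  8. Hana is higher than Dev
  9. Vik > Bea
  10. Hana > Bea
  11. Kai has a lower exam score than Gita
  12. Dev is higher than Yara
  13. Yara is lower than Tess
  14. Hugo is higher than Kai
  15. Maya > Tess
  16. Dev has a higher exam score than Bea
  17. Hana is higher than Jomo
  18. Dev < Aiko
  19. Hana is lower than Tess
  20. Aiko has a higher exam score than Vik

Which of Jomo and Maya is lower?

Jomo

Following the relations from Jomo: Jomo < Yara < Dev < Hana < Tess < Maya.
So Jomo < Maya; Jomo is the lower of the two.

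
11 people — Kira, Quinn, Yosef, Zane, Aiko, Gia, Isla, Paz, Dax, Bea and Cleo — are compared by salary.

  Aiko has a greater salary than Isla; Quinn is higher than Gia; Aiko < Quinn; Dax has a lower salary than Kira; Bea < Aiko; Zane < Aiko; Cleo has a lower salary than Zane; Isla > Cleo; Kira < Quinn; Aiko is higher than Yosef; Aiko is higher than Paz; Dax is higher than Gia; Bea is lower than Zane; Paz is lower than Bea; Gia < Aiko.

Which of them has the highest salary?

Yosef is not greatest since Yosef < Aiko; Gia is not greatest since Gia < Aiko; Paz is not greatest since Paz < Bea; Dax is not greatest since Dax < Kira; Bea is not greatest since Bea < Zane; Cleo is not greatest since Cleo < Isla; Zane is not greatest since Zane < Aiko; Isla is not greatest since Isla < Aiko; Aiko is not greatest since Aiko < Quinn; Kira is not greatest since Kira < Quinn.
Only Quinn has nothing above it, so Quinn is the highest salary.

Quinn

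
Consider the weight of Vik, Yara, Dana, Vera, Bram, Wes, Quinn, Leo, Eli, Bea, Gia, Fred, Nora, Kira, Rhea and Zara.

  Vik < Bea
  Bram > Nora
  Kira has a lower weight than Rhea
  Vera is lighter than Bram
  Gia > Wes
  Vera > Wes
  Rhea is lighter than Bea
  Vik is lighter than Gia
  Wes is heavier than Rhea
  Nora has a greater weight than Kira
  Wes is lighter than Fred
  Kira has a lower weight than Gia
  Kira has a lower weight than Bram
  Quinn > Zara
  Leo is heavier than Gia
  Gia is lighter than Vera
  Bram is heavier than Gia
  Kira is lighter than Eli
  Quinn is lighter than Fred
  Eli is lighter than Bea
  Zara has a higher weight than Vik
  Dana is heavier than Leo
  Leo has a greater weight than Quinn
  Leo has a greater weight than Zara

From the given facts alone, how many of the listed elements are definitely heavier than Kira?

11

The elements the relations force above Kira are Rhea, Nora, Wes, Gia, Vera, Leo, Eli, Fred, Bram, Bea, Dana — no chain reaches any other.
That is 11.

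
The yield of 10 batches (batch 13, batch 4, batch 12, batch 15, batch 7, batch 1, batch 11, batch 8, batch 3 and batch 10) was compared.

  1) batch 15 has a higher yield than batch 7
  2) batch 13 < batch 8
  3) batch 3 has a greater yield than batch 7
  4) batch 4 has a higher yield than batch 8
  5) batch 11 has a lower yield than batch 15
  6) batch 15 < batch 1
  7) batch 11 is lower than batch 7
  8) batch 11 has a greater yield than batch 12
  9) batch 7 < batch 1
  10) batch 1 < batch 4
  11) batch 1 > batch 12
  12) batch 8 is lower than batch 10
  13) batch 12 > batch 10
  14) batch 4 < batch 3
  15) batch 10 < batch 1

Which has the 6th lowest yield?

batch 7

The consecutive relations fix a unique order: batch 13 < batch 8 < batch 10 < batch 12 < batch 11 < batch 7 < batch 15 < batch 1 < batch 4 < batch 3.
Counting 6 from the smallest end gives batch 7.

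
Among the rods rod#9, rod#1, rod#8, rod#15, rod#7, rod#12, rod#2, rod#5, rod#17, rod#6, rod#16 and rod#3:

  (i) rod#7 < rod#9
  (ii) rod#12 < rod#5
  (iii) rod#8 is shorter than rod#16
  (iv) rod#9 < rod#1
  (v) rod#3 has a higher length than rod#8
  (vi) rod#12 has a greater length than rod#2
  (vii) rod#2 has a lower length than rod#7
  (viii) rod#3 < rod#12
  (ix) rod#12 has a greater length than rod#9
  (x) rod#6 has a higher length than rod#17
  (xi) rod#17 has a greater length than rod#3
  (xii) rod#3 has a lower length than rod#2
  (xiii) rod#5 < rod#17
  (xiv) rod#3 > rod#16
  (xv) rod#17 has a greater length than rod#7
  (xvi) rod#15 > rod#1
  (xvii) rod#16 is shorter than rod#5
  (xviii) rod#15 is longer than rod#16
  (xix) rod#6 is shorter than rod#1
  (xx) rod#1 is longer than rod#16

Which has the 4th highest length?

rod#17

Piecing the relations together gives one ordering: rod#8 < rod#16 < rod#3 < rod#2 < rod#7 < rod#9 < rod#12 < rod#5 < rod#17 < rod#6 < rod#1 < rod#15.
Counting 4 from the largest end gives rod#17.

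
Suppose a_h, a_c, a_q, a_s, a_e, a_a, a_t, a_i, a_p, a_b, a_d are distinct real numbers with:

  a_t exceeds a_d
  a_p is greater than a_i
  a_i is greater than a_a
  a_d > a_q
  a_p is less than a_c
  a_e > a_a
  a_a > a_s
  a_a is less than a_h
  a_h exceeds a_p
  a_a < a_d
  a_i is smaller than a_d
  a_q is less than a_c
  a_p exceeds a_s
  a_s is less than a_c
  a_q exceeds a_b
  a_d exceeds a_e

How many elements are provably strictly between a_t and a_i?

The relations place a_i below a_t. An element lies strictly between them when it is forced above a_i and also forced below a_t.
Above a_i: {a_p, a_h, a_d, a_c}. Below a_t: {a_s, a_b, a_a, a_q, a_e, a_d}.
Intersection: {a_d} — 1.

1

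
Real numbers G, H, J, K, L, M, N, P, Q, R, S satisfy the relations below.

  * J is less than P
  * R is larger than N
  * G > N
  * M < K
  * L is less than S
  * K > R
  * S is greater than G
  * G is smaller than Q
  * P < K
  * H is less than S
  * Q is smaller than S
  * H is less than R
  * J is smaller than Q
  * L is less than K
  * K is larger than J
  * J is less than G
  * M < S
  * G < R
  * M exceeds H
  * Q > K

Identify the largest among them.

J is not greatest since J < K; H is not greatest since H < R; N is not greatest since N < G; G is not greatest since G < S; P is not greatest since P < K; M is not greatest since M < S; R is not greatest since R < K; L is not greatest since L < S; K is not greatest since K < Q; Q is not greatest since Q < S.
Only S has nothing above it, so S is the largest.

S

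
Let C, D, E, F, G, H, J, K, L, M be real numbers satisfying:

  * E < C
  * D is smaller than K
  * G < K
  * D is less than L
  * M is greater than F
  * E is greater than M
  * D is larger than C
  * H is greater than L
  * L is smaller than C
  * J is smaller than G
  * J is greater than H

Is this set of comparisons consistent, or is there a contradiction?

inconsistent

We have L < C stated directly, yet also C < D < L by chaining the others — so C < L. Contradiction.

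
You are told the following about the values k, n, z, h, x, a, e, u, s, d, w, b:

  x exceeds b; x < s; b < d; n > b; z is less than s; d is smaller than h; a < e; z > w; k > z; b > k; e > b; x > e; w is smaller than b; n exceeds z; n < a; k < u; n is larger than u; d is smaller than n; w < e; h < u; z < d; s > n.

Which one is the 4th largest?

Piecing the relations together gives one ordering: w < z < k < b < d < h < u < n < a < e < x < s.
Counting 4 from the largest end gives a.

a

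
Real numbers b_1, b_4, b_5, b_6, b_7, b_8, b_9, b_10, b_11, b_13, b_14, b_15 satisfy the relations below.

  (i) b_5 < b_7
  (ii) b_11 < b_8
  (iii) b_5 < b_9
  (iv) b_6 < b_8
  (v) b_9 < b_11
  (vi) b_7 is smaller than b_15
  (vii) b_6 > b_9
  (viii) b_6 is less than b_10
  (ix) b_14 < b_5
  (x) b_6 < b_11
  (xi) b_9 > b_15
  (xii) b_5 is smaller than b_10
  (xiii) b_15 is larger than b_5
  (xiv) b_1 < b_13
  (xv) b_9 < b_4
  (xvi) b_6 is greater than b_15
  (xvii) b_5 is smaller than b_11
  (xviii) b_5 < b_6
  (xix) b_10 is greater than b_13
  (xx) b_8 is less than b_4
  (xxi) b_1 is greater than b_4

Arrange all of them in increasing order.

Nothing is placed below b_14, so it is least; from there b_14 < b_5; b_5 < b_7; b_7 < b_15; b_15 < b_9; b_9 < b_6; b_6 < b_11; b_11 < b_8; b_8 < b_4; b_4 < b_1; b_1 < b_13; b_13 < b_10, each given directly.

b_14 < b_5 < b_7 < b_15 < b_9 < b_6 < b_11 < b_8 < b_4 < b_1 < b_13 < b_10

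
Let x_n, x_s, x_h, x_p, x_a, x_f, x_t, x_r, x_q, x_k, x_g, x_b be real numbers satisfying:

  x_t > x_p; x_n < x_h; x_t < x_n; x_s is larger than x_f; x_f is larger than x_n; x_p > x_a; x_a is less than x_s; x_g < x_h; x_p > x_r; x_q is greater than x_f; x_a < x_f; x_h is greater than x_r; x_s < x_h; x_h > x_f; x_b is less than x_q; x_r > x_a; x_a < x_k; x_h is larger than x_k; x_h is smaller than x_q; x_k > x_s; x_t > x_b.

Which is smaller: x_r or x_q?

x_r

x_r < x_p < x_t < x_n < x_f < x_s < x_k < x_h < x_q, by transitivity through x_p, x_t, x_n, x_f, x_s, x_k, x_h.
So x_r < x_q; x_r is the smaller of the two.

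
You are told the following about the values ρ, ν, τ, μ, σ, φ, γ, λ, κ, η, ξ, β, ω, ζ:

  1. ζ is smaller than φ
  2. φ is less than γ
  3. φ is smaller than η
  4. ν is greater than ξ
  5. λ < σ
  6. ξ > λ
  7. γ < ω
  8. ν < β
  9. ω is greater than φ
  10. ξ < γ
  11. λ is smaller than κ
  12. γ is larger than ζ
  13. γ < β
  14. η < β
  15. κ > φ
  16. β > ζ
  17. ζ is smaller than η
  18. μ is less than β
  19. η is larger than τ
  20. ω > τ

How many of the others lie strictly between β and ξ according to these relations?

The relations place ξ below β. An element lies strictly between them when it is forced above ξ and also forced below β.
Above ξ: {ν, γ, ω}. Below β: {ζ, λ, φ, μ, ν, τ, γ, η}.
Intersection: {ν, γ} — 2.

2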